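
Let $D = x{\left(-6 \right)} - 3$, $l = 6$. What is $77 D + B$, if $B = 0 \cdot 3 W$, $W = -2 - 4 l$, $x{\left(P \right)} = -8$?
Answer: $-847$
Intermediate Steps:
$W = -26$ ($W = -2 - 24 = -26$)
$D = -11$ ($D = -8 - 3 = -11$)
$B = 0$ ($B = 0 \cdot 3 \left(-26\right) = 0 \left(-26\right) = 0$)
$77 D + B = 77 \left(-11\right) + 0 = -847 + 0 = -847$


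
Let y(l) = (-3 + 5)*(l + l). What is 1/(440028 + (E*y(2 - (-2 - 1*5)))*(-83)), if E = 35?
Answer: 1/335448 ≈ 2.9811e-6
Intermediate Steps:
y(l) = 4*l (y(l) = 2*(2*l) = 4*l)
1/(440028 + (E*y(2 - (-2 - 1*5)))*(-83)) = 1/(440028 + (35*(4*(2 - (-2 - 1*5))))*(-83)) = 1/(440028 + (35*(4*(2 - (-2 - 5))))*(-83)) = 1/(440028 + (35*(4*(2 - 1*(-7))))*(-83)) = 1/(440028 + (35*(4*(2 + 7)))*(-83)) = 1/(440028 + (35*(4*9))*(-83)) = 1/(440028 + (35*36)*(-83)) = 1/(440028 + 1260*(-83)) = 1/(440028 - 104580) = 1/335448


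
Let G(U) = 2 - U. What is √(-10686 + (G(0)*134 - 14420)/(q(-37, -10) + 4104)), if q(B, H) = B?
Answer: I*√3608351462/581 ≈ 103.39*I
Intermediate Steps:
√(-10686 + (G(0)*134 - 14420)/(q(-37, -10) + 4104)) = √(-10686 + ((2 - 1*0)*134 - 14420)/(-37 + 4104)) = √(-10686 + ((2 + 0)*134 - 14420)/4067) = √(-10686 + (2*134 - 14420)*(1/4067)) = √(-10686 + (268 - 14420)*(1/4067)) = √(-10686 - 14152*1/4067) = √(-10686 - 14152/4067) = √(-43474114/4067) = I*√3608351462/581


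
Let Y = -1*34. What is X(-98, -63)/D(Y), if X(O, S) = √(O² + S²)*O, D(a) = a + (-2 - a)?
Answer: 343*√277 ≈ 5708.7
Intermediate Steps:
Y = -34
D(a) = -2
X(O, S) = O*√(O² + S²)
X(-98, -63)/D(Y) = -98*√((-98)² + (-63)²)/(-2) = -98*√(9604 + 3969)*(-½) = -686*√277*(-½) = 343*√277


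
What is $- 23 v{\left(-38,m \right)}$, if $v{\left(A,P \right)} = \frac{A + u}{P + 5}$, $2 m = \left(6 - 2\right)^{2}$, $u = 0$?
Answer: $\frac{874}{13} \approx 67.231$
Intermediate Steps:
$m = 8$ ($m = \frac{\left(6 - 2\right)^{2}}{2} = \frac{4^{2}}{2} = \frac{1}{2} \cdot 16 = 8$)
$v{\left(A,P \right)} = \frac{A}{5 + P}$ ($v{\left(A,P \right)} = \frac{A + 0}{P + 5} = \frac{A}{5 + P}$)
$- 23 v{\left(-38,m \right)} = - 23 \left(- \frac{38}{5 + 8}\right) = - 23 \left(- \frac{38}{13}\right) = - 23 \left(\left(-38\right) \frac{1}{13}\right) = \left(-23\right) \left(- \frac{38}{13}\right) = \frac{874}{13}$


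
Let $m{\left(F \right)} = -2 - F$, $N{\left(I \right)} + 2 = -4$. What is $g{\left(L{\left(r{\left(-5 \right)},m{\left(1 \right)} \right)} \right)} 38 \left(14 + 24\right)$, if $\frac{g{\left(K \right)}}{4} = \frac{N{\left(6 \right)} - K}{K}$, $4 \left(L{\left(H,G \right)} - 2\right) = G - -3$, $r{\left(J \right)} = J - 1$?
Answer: $-23104$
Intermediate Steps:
$N{\left(I \right)} = -6$ ($N{\left(I \right)} = -2 - 4 = -6$)
$r{\left(J \right)} = -1 + J$
$L{\left(H,G \right)} = \frac{11}{4} + \frac{G}{4}$ ($L{\left(H,G \right)} = 2 + \frac{G - -3}{4} = 2 + \frac{G + 3}{4} = 2 + \frac{3 + G}{4} = 2 + \left(\frac{3}{4} + \frac{G}{4}\right) = \frac{11}{4} + \frac{G}{4}$)
$g{\left(K \right)} = \frac{4 \left(-6 - K\right)}{K}$ ($g{\left(K \right)} = 4 \frac{-6 - K}{K} = \frac{4 \left(-6 - K\right)}{K}$)
$g{\left(L{\left(r{\left(-5 \right)},m{\left(1 \right)} \right)} \right)} 38 \left(14 + 24\right) = \left(-4 - \frac{24}{\frac{11}{4} + \frac{-2 - 1}{4}}\right) 38 \left(14 + 24\right) = \left(-4 - \frac{24}{\frac{11}{4} + \frac{-2 - 1}{4}}\right) 38 \cdot 38 = \left(-4 - \frac{24}{\frac{11}{4} + \frac{1}{4} \left(-3\right)}\right) 38 \cdot 38 = \left(-4 - \frac{24}{\frac{11}{4} - \frac{3}{4}}\right) 38 \cdot 38 = \left(-4 - \frac{24}{2}\right) 38 \cdot 38 = \left(-4 - 12\right) 38 \cdot 38 = \left(-16\right) 38 \cdot 38 = \left(-608\right) 38 = -23104$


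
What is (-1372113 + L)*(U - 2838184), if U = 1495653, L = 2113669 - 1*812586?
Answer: 95359976930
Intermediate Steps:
L = 1301083 (L = 2113669 - 812586 = 1301083)
(-1372113 + L)*(U - 2838184) = (-1372113 + 1301083)*(1495653 - 2838184) = -71030*(-1342531) = 95359976930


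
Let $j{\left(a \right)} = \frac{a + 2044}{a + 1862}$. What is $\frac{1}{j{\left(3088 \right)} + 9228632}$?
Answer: $\frac{2475}{22840866766} \approx 1.0836 \cdot 10^{-7}$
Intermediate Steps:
$j{\left(a \right)} = \frac{2044 + a}{1862 + a}$
$\frac{1}{j{\left(3088 \right)} + 9228632} = \frac{1}{\frac{2044 + 3088}{1862 + 3088} + 9228632} = \frac{1}{\frac{1}{4950} \cdot 5132 + 9228632} = \frac{1}{\frac{2566}{2475} + 9228632} = \frac{1}{\frac{22840866766}{2475}} = \frac{2475}{22840866766}$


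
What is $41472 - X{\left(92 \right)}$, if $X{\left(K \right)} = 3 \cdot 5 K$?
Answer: $40092$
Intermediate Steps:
$X{\left(K \right)} = 15 K$
$41472 - X{\left(92 \right)} = 41472 - 15 \cdot 92 = 41472 - 1380 = 40092$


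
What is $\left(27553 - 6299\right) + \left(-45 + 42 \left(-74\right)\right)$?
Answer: $18101$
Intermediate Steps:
$\left(27553 - 6299\right) + \left(-45 + 42 \left(-74\right)\right) = 21254 - 3153 = 18101$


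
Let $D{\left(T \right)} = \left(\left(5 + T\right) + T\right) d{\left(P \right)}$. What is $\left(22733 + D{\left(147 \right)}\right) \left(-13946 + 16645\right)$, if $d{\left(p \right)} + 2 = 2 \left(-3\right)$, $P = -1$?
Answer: $54900359$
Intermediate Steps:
$d{\left(p \right)} = -8$ ($d{\left(p \right)} = -2 + 2 \left(-3\right) = -2 - 6 = -8$)
$D{\left(T \right)} = -40 - 16 T$ ($D{\left(T \right)} = \left(\left(5 + T\right) + T\right) \left(-8\right) = \left(5 + 2 T\right) \left(-8\right) = -40 - 16 T$)
$\left(22733 + D{\left(147 \right)}\right) \left(-13946 + 16645\right) = \left(22733 - 2392\right) \left(-13946 + 16645\right) = \left(22733 - 2392\right) 2699 = 20341 \cdot 2699 = 54900359$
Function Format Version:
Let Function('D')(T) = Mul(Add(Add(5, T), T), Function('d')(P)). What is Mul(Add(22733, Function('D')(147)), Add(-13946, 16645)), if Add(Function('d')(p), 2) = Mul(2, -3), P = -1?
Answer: 54900359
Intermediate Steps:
Function('d')(p) = -8 (Function('d')(p) = Add(-2, Mul(2, -3)) = Add(-2, -6) = -8)
Function('D')(T) = Add(-40, Mul(-16, T)) (Function('D')(T) = Mul(Add(Add(5, T), T), -8) = Mul(Add(5, Mul(2, T)), -8) = Add(-40, Mul(-16, T)))
Mul(Add(22733, Function('D')(147)), Add(-13946, 16645)) = Mul(Add(22733, Add(-40, Mul(-16, 147))), Add(-13946, 16645)) = Mul(Add(22733, Add(-40, -2352)), 2699) = Mul(Add(22733, -2392), 2699) = Mul(20341, 2699) = 54900359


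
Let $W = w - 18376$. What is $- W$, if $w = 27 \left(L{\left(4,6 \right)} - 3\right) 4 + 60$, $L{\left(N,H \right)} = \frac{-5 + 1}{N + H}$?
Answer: $\frac{93416}{5} \approx 18683.0$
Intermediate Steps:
$L{\left(N,H \right)} = - \frac{4}{H + N}$
$w = - \frac{1536}{5}$ ($w = 27 \left(- \frac{4}{6 + 4} - 3\right) 4 + 60 = 27 \left(- \frac{4}{10} - 3\right) 4 + 60 = 27 \left(\left(-4\right) \frac{1}{10} - 3\right) 4 + 60 = 27 \left(- \frac{2}{5} - 3\right) 4 + 60 = 27 \left(\left(- \frac{17}{5}\right) 4\right) + 60 = 27 \left(- \frac{68}{5}\right) + 60 = - \frac{1836}{5} + 60 = - \frac{1536}{5} \approx -307.2$)
$W = - \frac{93416}{5}$ ($W = - \frac{1536}{5} - 18376 = - \frac{93416}{5} \approx -18683.0$)
$- W = \left(-1\right) \left(- \frac{93416}{5}\right) = \frac{93416}{5}$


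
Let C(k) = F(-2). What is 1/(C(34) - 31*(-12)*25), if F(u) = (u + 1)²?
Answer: 1/9301 ≈ 0.00010752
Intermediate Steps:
F(u) = (1 + u)²
C(k) = 1 (C(k) = (1 - 2)² = (-1)² = 1)
1/(C(34) - 31*(-12)*25) = 1/(1 - 31*(-12)*25) = 1/(1 + 372*25) = 1/(1 + 9300) = 1/9301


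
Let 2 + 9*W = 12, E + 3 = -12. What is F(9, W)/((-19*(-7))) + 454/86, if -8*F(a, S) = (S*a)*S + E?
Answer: 310751/58824 ≈ 5.2827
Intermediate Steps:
E = -15 (E = -3 - 12 = -15)
W = 10/9 (W = -2/9 + (1/9)*12 = -2/9 + 4/3 = 10/9 ≈ 1.1111)
F(a, S) = 15/8 - a*S**2/8 (F(a, S) = -((S*a)*S - 15)/8 = -(a*S**2 - 15)/8 = -(-15 + a*S**2)/8 = 15/8 - a*S**2/8)
F(9, W)/((-19*(-7))) + 454/86 = (15/8 - 1/8*9*(10/9)**2)/((-19*(-7))) + 454/86 = (15/8 - 1/8*9*100/81)/133 + 454*(1/86) = (15/8 - 25/18)*(1/133) + 227/43 = (35/72)*(1/133) + 227/43 = 5/1368 + 227/43 = 310751/58824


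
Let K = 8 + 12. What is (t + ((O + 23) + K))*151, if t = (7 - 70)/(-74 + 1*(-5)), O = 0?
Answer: 522460/79 ≈ 6613.4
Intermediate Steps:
K = 20
t = 63/79 (t = -63/(-74 - 5) = -63/(-79) = -63*(-1/79) = 63/79 ≈ 0.79747)
(t + ((O + 23) + K))*151 = (63/79 + ((0 + 23) + 20))*151 = (63/79 + (23 + 20))*151 = (63/79 + 43)*151 = (3460/79)*151 = 522460/79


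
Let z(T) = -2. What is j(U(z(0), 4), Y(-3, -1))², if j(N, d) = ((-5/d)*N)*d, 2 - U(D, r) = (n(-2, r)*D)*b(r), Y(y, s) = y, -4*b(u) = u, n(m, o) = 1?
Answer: 0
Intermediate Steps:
b(u) = -u/4
U(D, r) = 2 + D*r/4 (U(D, r) = 2 - 1*D*(-r/4) = 2 - D*(-r/4) = 2 - (-1)*D*r/4 = 2 + D*r/4)
j(N, d) = -5*N (j(N, d) = (-5*N/d)*d = -5*N)
j(U(z(0), 4), Y(-3, -1))² = (-5*(2 + (¼)*(-2)*4))² = (-5*(2 - 2))² = (-5*0)² = 0² = 0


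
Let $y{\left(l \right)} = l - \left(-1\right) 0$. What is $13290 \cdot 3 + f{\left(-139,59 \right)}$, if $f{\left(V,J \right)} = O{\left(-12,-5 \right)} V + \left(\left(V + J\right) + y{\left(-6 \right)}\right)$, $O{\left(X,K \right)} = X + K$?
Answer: $42147$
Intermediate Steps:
$O{\left(X,K \right)} = K + X$
$y{\left(l \right)} = l$ ($y{\left(l \right)} = l - 0 = l + 0 = l$)
$f{\left(V,J \right)} = -6 + J - 16 V$ ($f{\left(V,J \right)} = \left(-5 - 12\right) V - \left(6 - J - V\right) = - 17 V - \left(6 - J - V\right) = - 17 V + \left(-6 + J + V\right) = -6 + J - 16 V$)
$13290 \cdot 3 + f{\left(-139,59 \right)} = 13290 \cdot 3 - -2277 = 39870 + \left(-6 + 59 + 2224\right) = 39870 + 2277 = 42147$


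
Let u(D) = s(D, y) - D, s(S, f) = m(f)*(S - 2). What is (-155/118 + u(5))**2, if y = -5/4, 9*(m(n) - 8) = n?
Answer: 149499529/501264 ≈ 298.25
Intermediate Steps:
m(n) = 8 + n/9
y = -5/4 (y = -5*1/4 = -5/4 ≈ -1.2500)
s(S, f) = (-2 + S)*(8 + f/9) (s(S, f) = (8 + f/9)*(S - 2) = (8 + f/9)*(-2 + S) = (-2 + S)*(8 + f/9))
u(D) = -283/18 + 247*D/36 (u(D) = (-2 + D)*(72 - 5/4)/9 - D = (1/9)*(-2 + D)*(283/4) - D = (-283/18 + 283*D/36) - D = -283/18 + 247*D/36)
(-155/118 + u(5))**2 = (-155/118 + (-283/18 + (247/36)*5))**2 = (-155*1/118 + (-283/18 + 1235/36))**2 = (-155/118 + 223/12)**2 = (12227/708)**2 = 149499529/501264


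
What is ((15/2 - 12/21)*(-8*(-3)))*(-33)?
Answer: -38412/7 ≈ -5487.4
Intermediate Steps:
((15/2 - 12/21)*(-8*(-3)))*(-33) = ((15*(½) - 12*1/21)*24)*(-33) = ((15/2 - 4/7)*24)*(-33) = ((97/14)*24)*(-33) = (1164/7)*(-33) = -38412/7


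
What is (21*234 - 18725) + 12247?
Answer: -1564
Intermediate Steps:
(21*234 - 18725) + 12247 = (4914 - 18725) + 12247 = -13811 + 12247 = -1564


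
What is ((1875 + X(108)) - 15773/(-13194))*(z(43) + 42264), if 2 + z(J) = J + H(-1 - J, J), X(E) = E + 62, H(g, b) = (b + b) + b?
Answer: 572806021151/6597 ≈ 8.6828e+7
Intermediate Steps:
H(g, b) = 3*b (H(g, b) = 2*b + b = 3*b)
X(E) = 62 + E
z(J) = -2 + 4*J (z(J) = -2 + (J + 3*J) = -2 + 4*J)
((1875 + X(108)) - 15773/(-13194))*(z(43) + 42264) = ((1875 + (62 + 108)) - 15773/(-13194))*((-2 + 4*43) + 42264) = ((1875 + 170) - 15773*(-1/13194))*((-2 + 172) + 42264) = (2045 + 15773/13194)*(170 + 42264) = (26997503/13194)*42434 = 572806021151/6597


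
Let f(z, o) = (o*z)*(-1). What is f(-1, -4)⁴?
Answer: 256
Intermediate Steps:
f(z, o) = -o*z
f(-1, -4)⁴ = (-1*(-4)*(-1))⁴ = (-4)⁴ = 256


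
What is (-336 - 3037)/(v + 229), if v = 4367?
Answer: -3373/4596 ≈ -0.73390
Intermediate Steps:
(-336 - 3037)/(v + 229) = (-336 - 3037)/(4367 + 229) = -3373/4596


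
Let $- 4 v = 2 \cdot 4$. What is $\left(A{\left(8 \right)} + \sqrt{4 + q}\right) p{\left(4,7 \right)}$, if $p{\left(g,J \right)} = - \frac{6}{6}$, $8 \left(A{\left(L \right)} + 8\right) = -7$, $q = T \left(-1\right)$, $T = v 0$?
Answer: $\frac{55}{8} \approx 6.875$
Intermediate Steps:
$v = -2$ ($v = - \frac{2 \cdot 4}{4} = \left(- \frac{1}{4}\right) 8 = -2$)
$T = 0$ ($T = \left(-2\right) 0 = 0$)
$q = 0$ ($q = 0 \left(-1\right) = 0$)
$A{\left(L \right)} = - \frac{71}{8}$ ($A{\left(L \right)} = -8 + \frac{1}{8} \left(-7\right) = -8 - \frac{7}{8} = - \frac{71}{8}$)
$p{\left(g,J \right)} = -1$ ($p{\left(g,J \right)} = \left(-6\right) \frac{1}{6} = -1$)
$\left(A{\left(8 \right)} + \sqrt{4 + q}\right) p{\left(4,7 \right)} = \left(- \frac{71}{8} + \sqrt{4 + 0}\right) \left(-1\right) = \left(- \frac{71}{8} + \sqrt{4}\right) \left(-1\right) = \left(- \frac{71}{8} + 2\right) \left(-1\right) = \left(- \frac{55}{8}\right) \left(-1\right) = \frac{55}{8}$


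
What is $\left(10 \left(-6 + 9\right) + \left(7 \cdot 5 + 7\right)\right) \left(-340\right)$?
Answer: $-24480$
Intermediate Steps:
$\left(10 \left(-6 + 9\right) + \left(7 \cdot 5 + 7\right)\right) \left(-340\right) = \left(10 \cdot 3 + \left(35 + 7\right)\right) \left(-340\right) = \left(30 + 42\right) \left(-340\right) = 72 \left(-340\right) = -24480$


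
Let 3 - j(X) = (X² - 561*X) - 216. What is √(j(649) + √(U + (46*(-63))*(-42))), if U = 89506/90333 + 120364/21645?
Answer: √(-298359145129157918325 + 72416955*√638339276508690985930)/72416955 ≈ 237.79*I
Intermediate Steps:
U = 1423355398/217250865 (U = 89506*(1/90333) + 120364*(1/21645) = 89506/90333 + 120364/21645 = 1423355398/217250865 ≈ 6.5517)
j(X) = 219 - X² + 561*X (j(X) = 3 - ((X² - 561*X) - 216) = 3 - (-216 + X² - 561*X) = 3 + (216 - X² + 561*X) = 219 - X² + 561*X)
√(j(649) + √(U + (46*(-63))*(-42))) = √((219 - 1*649² + 561*649) + √(1423355398/217250865 + (46*(-63))*(-42))) = √((219 - 1*421201 + 364089) + √(1423355398/217250865 - 2898*(-42))) = √((219 - 421201 + 364089) + √(1423355398/217250865 + 121716)) = √(-56893 + √(26444329639738/217250865)) = √(-56893 + √638339276508690985930/72416955)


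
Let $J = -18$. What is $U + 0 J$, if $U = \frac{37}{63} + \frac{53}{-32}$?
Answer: $- \frac{2155}{2016} \approx -1.0689$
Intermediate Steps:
$U = - \frac{2155}{2016}$ ($U = 37 \cdot \frac{1}{63} + 53 \left(- \frac{1}{32}\right) = \frac{37}{63} - \frac{53}{32} = - \frac{2155}{2016} \approx -1.0689$)
$U + 0 J = - \frac{2155}{2016} + 0 \left(-18\right) = - \frac{2155}{2016} + 0 = - \frac{2155}{2016}$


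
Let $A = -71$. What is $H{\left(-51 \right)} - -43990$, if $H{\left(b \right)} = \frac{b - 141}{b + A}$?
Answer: $\frac{2683486}{61} \approx 43992.0$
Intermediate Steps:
$H{\left(b \right)} = \frac{-141 + b}{-71 + b}$ ($H{\left(b \right)} = \frac{b - 141}{b - 71} = \frac{-141 + b}{-71 + b}$)
$H{\left(-51 \right)} - -43990 = \frac{-141 - 51}{-71 - 51} - -43990 = \frac{1}{-122} \left(-192\right) + 43990 = \left(- \frac{1}{122}\right) \left(-192\right) + 43990 = \frac{96}{61} + 43990 = \frac{2683486}{61}$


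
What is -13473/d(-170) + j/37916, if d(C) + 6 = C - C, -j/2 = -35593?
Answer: 21302891/9479 ≈ 2247.4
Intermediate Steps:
j = 71186 (j = -2*(-35593) = 71186)
d(C) = -6 (d(C) = -6 + (C - C) = -6 + 0 = -6)
-13473/d(-170) + j/37916 = -13473/(-6) + 71186/37916 = -13473*(-⅙) + 71186*(1/37916) = 4491/2 + 35593/18958 = 21302891/9479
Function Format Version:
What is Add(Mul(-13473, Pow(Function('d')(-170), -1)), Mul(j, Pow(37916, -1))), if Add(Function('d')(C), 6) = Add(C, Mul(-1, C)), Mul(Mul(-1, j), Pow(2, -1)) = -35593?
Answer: Rational(21302891, 9479) ≈ 2247.4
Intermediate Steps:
j = 71186 (j = Mul(-2, -35593) = 71186)
Function('d')(C) = -6 (Function('d')(C) = Add(-6, Add(C, Mul(-1, C))) = Add(-6, 0) = -6)
Add(Mul(-13473, Pow(Function('d')(-170), -1)), Mul(j, Pow(37916, -1))) = Add(Mul(-13473, Pow(-6, -1)), Mul(71186, Pow(37916, -1))) = Add(Mul(-13473, Rational(-1, 6)), Mul(71186, Rational(1, 37916))) = Add(Rational(4491, 2), Rational(35593, 18958)) = Rational(21302891, 9479)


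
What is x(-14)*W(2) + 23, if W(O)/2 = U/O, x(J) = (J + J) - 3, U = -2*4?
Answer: 271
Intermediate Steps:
U = -8
x(J) = -3 + 2*J (x(J) = 2*J - 3 = -3 + 2*J)
W(O) = -16/O (W(O) = 2*(-8/O) = -16/O)
x(-14)*W(2) + 23 = (-3 + 2*(-14))*(-16/2) + 23 = (-3 - 28)*(-16*½) + 23 = -31*(-8) + 23 = 248 + 23 = 271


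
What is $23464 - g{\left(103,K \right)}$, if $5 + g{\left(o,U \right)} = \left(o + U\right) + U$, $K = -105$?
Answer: $23576$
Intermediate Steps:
$g{\left(o,U \right)} = -5 + o + 2 U$ ($g{\left(o,U \right)} = -5 + \left(\left(o + U\right) + U\right) = -5 + \left(\left(U + o\right) + U\right) = -5 + \left(o + 2 U\right) = -5 + o + 2 U$)
$23464 - g{\left(103,K \right)} = 23464 - \left(-5 + 103 + 2 \left(-105\right)\right) = 23464 - \left(-5 + 103 - 210\right) = 23464 - -112 = 23464 + 112 = 23576$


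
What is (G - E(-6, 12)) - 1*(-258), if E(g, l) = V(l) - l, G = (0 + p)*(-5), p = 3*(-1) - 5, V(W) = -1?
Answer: 311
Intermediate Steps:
p = -8 (p = -3 - 5 = -8)
G = 40 (G = (0 - 8)*(-5) = -8*(-5) = 40)
E(g, l) = -1 - l
(G - E(-6, 12)) - 1*(-258) = (40 - (-1 - 1*12)) - 1*(-258) = (40 - (-1 - 12)) + 258 = (40 - 1*(-13)) + 258 = (40 + 13) + 258 = 53 + 258 = 311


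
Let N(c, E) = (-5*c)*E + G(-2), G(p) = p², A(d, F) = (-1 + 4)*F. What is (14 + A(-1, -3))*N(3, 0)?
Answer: 20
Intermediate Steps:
A(d, F) = 3*F
N(c, E) = 4 - 5*E*c (N(c, E) = (-5*c)*E + (-2)² = -5*E*c + 4 = 4 - 5*E*c)
(14 + A(-1, -3))*N(3, 0) = (14 + 3*(-3))*(4 - 5*0*3) = (14 - 9)*(4 + 0) = 5*4 = 20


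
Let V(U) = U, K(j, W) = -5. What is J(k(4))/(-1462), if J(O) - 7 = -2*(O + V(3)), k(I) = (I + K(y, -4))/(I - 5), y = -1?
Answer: 1/1462 ≈ 0.00068399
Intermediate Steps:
k(I) = 1 (k(I) = (I - 5)/(I - 5) = (-5 + I)/(-5 + I) = 1)
J(O) = 1 - 2*O (J(O) = 7 - 2*(O + 3) = 7 - 2*(3 + O) = 7 + (-6 - 2*O) = 1 - 2*O)
J(k(4))/(-1462) = (1 - 2*1)/(-1462) = (1 - 2)*(-1/1462) = -1*(-1/1462) = 1/1462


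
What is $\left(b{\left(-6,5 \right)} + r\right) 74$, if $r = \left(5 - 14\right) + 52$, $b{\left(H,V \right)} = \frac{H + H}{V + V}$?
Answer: $\frac{15466}{5} \approx 3093.2$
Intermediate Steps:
$b{\left(H,V \right)} = \frac{H}{V}$ ($b{\left(H,V \right)} = \frac{2 H}{2 V} = 2 H \frac{1}{2 V} = \frac{H}{V}$)
$r = 43$ ($r = -9 + 52 = 43$)
$\left(b{\left(-6,5 \right)} + r\right) 74 = \left(- \frac{6}{5} + 43\right) 74 = \frac{209}{5} \cdot 74 = \frac{15466}{5}$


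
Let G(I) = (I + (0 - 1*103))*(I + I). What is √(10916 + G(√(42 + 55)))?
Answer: √(11110 - 206*√97) ≈ 95.295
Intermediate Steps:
G(I) = 2*I*(-103 + I) (G(I) = (I + (0 - 103))*(2*I) = (I - 103)*(2*I) = (-103 + I)*(2*I) = 2*I*(-103 + I))
√(10916 + G(√(42 + 55))) = √(10916 + 2*√(42 + 55)*(-103 + √(42 + 55))) = √(10916 + 2*√97*(-103 + √97))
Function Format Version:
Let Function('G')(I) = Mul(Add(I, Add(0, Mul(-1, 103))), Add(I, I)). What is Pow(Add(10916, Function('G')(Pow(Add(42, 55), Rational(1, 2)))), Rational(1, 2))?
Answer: Pow(Add(11110, Mul(-206, Pow(97, Rational(1, 2)))), Rational(1, 2)) ≈ 95.295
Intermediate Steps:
Function('G')(I) = Mul(2, I, Add(-103, I)) (Function('G')(I) = Mul(Add(I, Add(0, -103)), Mul(2, I)) = Mul(Add(I, -103), Mul(2, I)) = Mul(Add(-103, I), Mul(2, I)) = Mul(2, I, Add(-103, I)))
Pow(Add(10916, Function('G')(Pow(Add(42, 55), Rational(1, 2)))), Rational(1, 2)) = Pow(Add(10916, Mul(2, Pow(Add(42, 55), Rational(1, 2)), Add(-103, Pow(Add(42, 55), Rational(1, 2))))), Rational(1, 2)) = Pow(Add(10916, Mul(2, Pow(97, Rational(1, 2)), Add(-103, Pow(97, Rational(1, 2))))), Rational(1, 2))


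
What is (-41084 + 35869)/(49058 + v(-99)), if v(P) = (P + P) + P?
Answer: -5215/48761 ≈ -0.10695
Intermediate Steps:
v(P) = 3*P (v(P) = 2*P + P = 3*P)
(-41084 + 35869)/(49058 + v(-99)) = (-41084 + 35869)/(49058 + 3*(-99)) = -5215/(49058 - 297) = -5215/48761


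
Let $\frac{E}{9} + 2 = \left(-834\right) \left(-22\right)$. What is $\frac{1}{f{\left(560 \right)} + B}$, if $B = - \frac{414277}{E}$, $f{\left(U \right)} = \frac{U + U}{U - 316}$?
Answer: $\frac{10071954}{20961023} \approx 0.48051$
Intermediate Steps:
$E = 165114$ ($E = -18 + 9 \left(\left(-834\right) \left(-22\right)\right) = -18 + 9 \cdot 18348 = -18 + 165132 = 165114$)
$f{\left(U \right)} = \frac{2 U}{-316 + U}$
$B = - \frac{414277}{165114} \approx -2.509$
$\frac{1}{f{\left(560 \right)} + B} = \frac{1}{2 \cdot 560 \frac{1}{-316 + 560} - \frac{414277}{165114}} = \frac{1}{2 \cdot 560 \cdot \frac{1}{244} - \frac{414277}{165114}} = \frac{1}{\frac{280}{61} - \frac{414277}{165114}} = \frac{1}{\frac{20961023}{10071954}} = \frac{10071954}{20961023}$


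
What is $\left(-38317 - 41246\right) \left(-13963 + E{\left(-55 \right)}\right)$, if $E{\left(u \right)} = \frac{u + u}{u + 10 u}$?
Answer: $1110923703$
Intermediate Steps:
$E{\left(u \right)} = \frac{2}{11}$ ($E{\left(u \right)} = \frac{2 u}{11 u} = 2 u \frac{1}{11 u} = \frac{2}{11}$)
$\left(-38317 - 41246\right) \left(-13963 + E{\left(-55 \right)}\right) = \left(-38317 - 41246\right) \left(-13963 + \frac{2}{11}\right) = \left(-79563\right) \left(- \frac{153591}{11}\right) = 1110923703$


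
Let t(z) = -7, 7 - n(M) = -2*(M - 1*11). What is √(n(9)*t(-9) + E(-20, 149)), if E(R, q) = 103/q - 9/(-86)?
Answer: I*√3317480530/12814 ≈ 4.4949*I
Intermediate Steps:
n(M) = -15 + 2*M (n(M) = 7 - (-2)*(M - 1*11) = 7 - (-2)*(M - 11) = 7 - (-2)*(-11 + M) = 7 - (22 - 2*M) = 7 + (-22 + 2*M) = -15 + 2*M)
E(R, q) = 9/86 + 103/q (E(R, q) = 103/q - 9*(-1/86) = 103/q + 9/86 = 9/86 + 103/q)
√(n(9)*t(-9) + E(-20, 149)) = √((-15 + 2*9)*(-7) + (9/86 + 103/149)) = √((-15 + 18)*(-7) + (9/86 + 103*(1/149))) = √(3*(-7) + (9/86 + 103/149)) = √(-21 + 10199/12814) = √(-258895/12814) = I*√3317480530/12814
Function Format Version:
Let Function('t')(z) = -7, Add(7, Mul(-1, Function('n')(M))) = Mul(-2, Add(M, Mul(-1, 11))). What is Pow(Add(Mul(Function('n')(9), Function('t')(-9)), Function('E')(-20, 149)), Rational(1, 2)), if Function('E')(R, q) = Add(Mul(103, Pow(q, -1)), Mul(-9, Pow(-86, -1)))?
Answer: Mul(Rational(1, 12814), I, Pow(3317480530, Rational(1, 2))) ≈ Mul(4.4949, I)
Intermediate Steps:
Function('n')(M) = Add(-15, Mul(2, M)) (Function('n')(M) = Add(7, Mul(-1, Mul(-2, Add(M, Mul(-1, 11))))) = Add(7, Mul(-1, Mul(-2, Add(M, -11)))) = Add(7, Mul(-1, Mul(-2, Add(-11, M)))) = Add(7, Mul(-1, Add(22, Mul(-2, M)))) = Add(7, Add(-22, Mul(2, M))) = Add(-15, Mul(2, M)))
Function('E')(R, q) = Add(Rational(9, 86), Mul(103, Pow(q, -1))) (Function('E')(R, q) = Add(Mul(103, Pow(q, -1)), Mul(-9, Rational(-1, 86))) = Add(Mul(103, Pow(q, -1)), Rational(9, 86)) = Add(Rational(9, 86), Mul(103, Pow(q, -1))))
Pow(Add(Mul(Function('n')(9), Function('t')(-9)), Function('E')(-20, 149)), Rational(1, 2)) = Pow(Add(Mul(Add(-15, Mul(2, 9)), -7), Add(Rational(9, 86), Mul(103, Pow(149, -1)))), Rational(1, 2)) = Pow(Add(Mul(Add(-15, 18), -7), Add(Rational(9, 86), Mul(103, Rational(1, 149)))), Rational(1, 2)) = Pow(Add(Mul(3, -7), Add(Rational(9, 86), Rational(103, 149))), Rational(1, 2)) = Pow(Add(-21, Rational(10199, 12814)), Rational(1, 2)) = Pow(Rational(-258895, 12814), Rational(1, 2)) = Mul(Rational(1, 12814), I, Pow(3317480530, Rational(1, 2)))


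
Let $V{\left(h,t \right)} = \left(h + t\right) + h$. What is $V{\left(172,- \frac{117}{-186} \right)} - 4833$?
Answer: $- \frac{278279}{62} \approx -4488.4$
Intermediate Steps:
$V{\left(h,t \right)} = t + 2 h$
$V{\left(172,- \frac{117}{-186} \right)} - 4833 = \left(- \frac{117}{-186} + 2 \cdot 172\right) - 4833 = \left(\left(-117\right) \left(- \frac{1}{186}\right) + 344\right) - 4833 = \left(\frac{39}{62} + 344\right) - 4833 = \frac{21367}{62} - 4833 = - \frac{278279}{62}$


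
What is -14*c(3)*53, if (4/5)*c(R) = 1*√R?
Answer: -1855*√3/2 ≈ -1606.5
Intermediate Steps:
c(R) = 5*√R/4 (c(R) = 5*(1*√R)/4 = 5*√R/4)
-14*c(3)*53 = -35*√3/2*53 = -1855*√3/2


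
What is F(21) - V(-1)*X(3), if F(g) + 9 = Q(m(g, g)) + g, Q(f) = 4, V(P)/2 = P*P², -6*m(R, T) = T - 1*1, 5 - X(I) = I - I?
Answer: 26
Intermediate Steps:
X(I) = 5 (X(I) = 5 - (I - I) = 5 - 1*0 = 5 + 0 = 5)
m(R, T) = ⅙ - T/6 (m(R, T) = -(T - 1*1)/6 = -(T - 1)/6 = -(-1 + T)/6 = ⅙ - T/6)
V(P) = 2*P³ (V(P) = 2*(P*P²) = 2*P³)
F(g) = -5 + g (F(g) = -9 + (4 + g) = -5 + g)
F(21) - V(-1)*X(3) = (-5 + 21) - 2*(-1)³*5 = 16 - 2*(-1)*5 = 16 - (-2)*5 = 16 - 1*(-10) = 16 + 10 = 26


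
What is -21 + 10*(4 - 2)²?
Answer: 19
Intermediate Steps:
-21 + 10*(4 - 2)² = -21 + 10*2² = -21 + 10*4 = -21 + 40 = 19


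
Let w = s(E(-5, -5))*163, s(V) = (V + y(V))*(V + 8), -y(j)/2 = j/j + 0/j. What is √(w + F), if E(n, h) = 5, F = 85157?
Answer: √91514 ≈ 302.51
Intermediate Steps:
y(j) = -2 (y(j) = -2*(j/j + 0/j) = -2*(1 + 0) = -2*1 = -2)
s(V) = (-2 + V)*(8 + V) (s(V) = (V - 2)*(V + 8) = (-2 + V)*(8 + V))
w = 6357 (w = (-16 + 5² + 6*5)*163 = (-16 + 25 + 30)*163 = 39*163 = 6357)
√(w + F) = √(6357 + 85157) = √91514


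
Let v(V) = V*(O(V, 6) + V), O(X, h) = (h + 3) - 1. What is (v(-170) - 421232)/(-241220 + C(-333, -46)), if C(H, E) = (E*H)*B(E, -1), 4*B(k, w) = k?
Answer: 393692/417377 ≈ 0.94325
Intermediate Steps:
B(k, w) = k/4
O(X, h) = 2 + h (O(X, h) = (3 + h) - 1 = 2 + h)
C(H, E) = H*E²/4 (C(H, E) = (E*H)*(E/4) = H*E²/4)
v(V) = V*(8 + V) (v(V) = V*((2 + 6) + V) = V*(8 + V))
(v(-170) - 421232)/(-241220 + C(-333, -46)) = (-170*(8 - 170) - 421232)/(-241220 + (¼)*(-333)*(-46)²) = (-170*(-162) - 421232)/(-241220 + (¼)*(-333)*2116) = (27540 - 421232)/(-241220 - 176157) = -393692/(-417377) = -393692*(-1/417377) = 393692/417377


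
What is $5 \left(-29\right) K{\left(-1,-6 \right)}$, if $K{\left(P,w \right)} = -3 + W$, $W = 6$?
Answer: $-435$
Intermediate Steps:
$K{\left(P,w \right)} = 3$ ($K{\left(P,w \right)} = -3 + 6 = 3$)
$5 \left(-29\right) K{\left(-1,-6 \right)} = 5 \left(-29\right) 3 = \left(-145\right) 3 = -435$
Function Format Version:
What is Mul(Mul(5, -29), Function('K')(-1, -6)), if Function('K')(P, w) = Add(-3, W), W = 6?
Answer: -435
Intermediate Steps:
Function('K')(P, w) = 3 (Function('K')(P, w) = Add(-3, 6) = 3)
Mul(Mul(5, -29), Function('K')(-1, -6)) = Mul(Mul(5, -29), 3) = Mul(-145, 3) = -435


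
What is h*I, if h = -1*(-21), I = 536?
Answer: 11256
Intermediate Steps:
h = 21
h*I = 21*536 = 11256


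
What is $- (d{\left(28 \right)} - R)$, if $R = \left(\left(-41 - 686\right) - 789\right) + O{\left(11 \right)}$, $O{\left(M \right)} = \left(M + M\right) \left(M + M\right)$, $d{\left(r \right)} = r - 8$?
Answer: $-1052$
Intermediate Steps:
$d{\left(r \right)} = -8 + r$ ($d{\left(r \right)} = r - 8 = -8 + r$)
$O{\left(M \right)} = 4 M^{2}$ ($O{\left(M \right)} = 2 M 2 M = 4 M^{2}$)
$R = -1032$ ($R = \left(\left(-41 - 686\right) - 789\right) + 4 \cdot 11^{2} = \left(-727 - 789\right) + 4 \cdot 121 = -1516 + 484 = -1032$)
$- (d{\left(28 \right)} - R) = - (\left(-8 + 28\right) - -1032) = - (20 + 1032) = \left(-1\right) 1052 = -1052$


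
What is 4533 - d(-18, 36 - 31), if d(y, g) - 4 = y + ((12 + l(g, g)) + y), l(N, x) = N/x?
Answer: 4552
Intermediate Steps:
d(y, g) = 17 + 2*y (d(y, g) = 4 + (y + ((12 + g/g) + y)) = 4 + (y + ((12 + 1) + y)) = 4 + (y + (13 + y)) = 4 + (13 + 2*y) = 17 + 2*y)
4533 - d(-18, 36 - 31) = 4533 - (17 + 2*(-18)) = 4533 - (17 - 36) = 4533 - 1*(-19) = 4533 + 19 = 4552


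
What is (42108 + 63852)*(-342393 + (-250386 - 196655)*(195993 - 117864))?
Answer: -3700887031944720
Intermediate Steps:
(42108 + 63852)*(-342393 + (-250386 - 196655)*(195993 - 117864)) = 105960*(-342393 - 447041*78129) = 105960*(-342393 - 34926866289) = 105960*(-34927208682) = -3700887031944720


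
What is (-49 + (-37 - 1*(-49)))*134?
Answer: -4958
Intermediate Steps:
(-49 + (-37 - 1*(-49)))*134 = (-49 + (-37 + 49))*134 = (-49 + 12)*134 = -37*134 = -4958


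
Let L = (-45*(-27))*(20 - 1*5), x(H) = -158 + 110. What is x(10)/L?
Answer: -16/6075 ≈ -0.0026337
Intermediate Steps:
x(H) = -48
L = 18225 (L = 1215*(20 - 5) = 1215*15 = 18225)
x(10)/L = -48/18225 = -48*1/18225 = -16/6075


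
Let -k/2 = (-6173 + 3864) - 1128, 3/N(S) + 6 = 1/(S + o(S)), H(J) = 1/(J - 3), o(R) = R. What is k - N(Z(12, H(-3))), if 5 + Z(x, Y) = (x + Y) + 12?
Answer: 1546763/225 ≈ 6874.5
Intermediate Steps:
H(J) = 1/(-3 + J)
Z(x, Y) = 7 + Y + x (Z(x, Y) = -5 + ((x + Y) + 12) = -5 + ((Y + x) + 12) = -5 + (12 + Y + x) = 7 + Y + x)
N(S) = 3/(-6 + 1/(2*S)) (N(S) = 3/(-6 + 1/(S + S)) = 3/(-6 + 1/(2*S)))
k = 6874 (k = -2*((-6173 + 3864) - 1128) = -2*(-2309 - 1128) = -2*(-3437) = 6874)
k - N(Z(12, H(-3))) = 6874 - (-6)*(7 + 1/(-3 - 3) + 12)/(-1 + 12*(7 + 1/(-3 - 3) + 12)) = 6874 - (-6)*(7 + 1/(-6) + 12)/(-1 + 12*(7 + 1/(-6) + 12)) = 6874 - (-6)*(7 - ⅙ + 12)/(-1 + 12*(7 - ⅙ + 12)) = 6874 - (-6)*113/(6*(-1 + 12*(113/6))) = 6874 - (-6)*113/(6*(-1 + 226)) = 6874 - (-6)*113/(6*225) = 6874 - 1*(-113/225) = 6874 + 113/225 = 1546763/225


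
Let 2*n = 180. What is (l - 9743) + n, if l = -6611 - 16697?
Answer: -32961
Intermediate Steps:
n = 90 (n = (½)*180 = 90)
l = -23308
(l - 9743) + n = (-23308 - 9743) + 90 = -33051 + 90 = -32961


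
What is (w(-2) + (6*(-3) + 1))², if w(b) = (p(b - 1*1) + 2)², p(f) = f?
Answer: 256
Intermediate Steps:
w(b) = (1 + b)² (w(b) = ((b - 1*1) + 2)² = ((b - 1) + 2)² = ((-1 + b) + 2)² = (1 + b)²)
(w(-2) + (6*(-3) + 1))² = ((1 - 2)² + (6*(-3) + 1))² = ((-1)² + (-18 + 1))² = (1 - 17)² = (-16)² = 256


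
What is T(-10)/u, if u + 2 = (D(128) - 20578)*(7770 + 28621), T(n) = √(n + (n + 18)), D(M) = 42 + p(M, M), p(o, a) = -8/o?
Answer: -16*I*√2/11957245639 ≈ -1.8924e-9*I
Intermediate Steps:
D(M) = 42 - 8/M
T(n) = √(18 + 2*n) (T(n) = √(n + (18 + n)) = √(18 + 2*n))
u = -11957245639/16 (u = -2 + ((42 - 8/128) - 20578)*(7770 + 28621) = -2 + ((42 - 8*1/128) - 20578)*36391 = -2 + ((42 - 1/16) - 20578)*36391 = -2 + (671/16 - 20578)*36391 = -2 - 328577/16*36391 = -2 - 11957245607/16 = -11957245639/16 ≈ -7.4733e+8)
T(-10)/u = √(18 + 2*(-10))/(-11957245639/16) = √(18 - 20)*(-16/11957245639) = √(-2)*(-16/11957245639) = (I*√2)*(-16/11957245639) = -16*I*√2/11957245639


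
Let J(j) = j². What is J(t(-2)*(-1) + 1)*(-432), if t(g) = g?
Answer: -3888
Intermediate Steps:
J(t(-2)*(-1) + 1)*(-432) = (-2*(-1) + 1)²*(-432) = (2 + 1)²*(-432) = 3²*(-432) = 9*(-432) = -3888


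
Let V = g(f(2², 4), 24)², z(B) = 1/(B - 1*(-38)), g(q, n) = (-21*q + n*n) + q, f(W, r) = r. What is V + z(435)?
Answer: 116365569/473 ≈ 2.4602e+5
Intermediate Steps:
g(q, n) = n² - 20*q (g(q, n) = (-21*q + n²) + q = (n² - 21*q) + q = n² - 20*q)
z(B) = 1/(38 + B) (z(B) = 1/(B + 38) = 1/(38 + B))
V = 246016 (V = (24² - 20*4)² = (576 - 80)² = 496² = 246016)
V + z(435) = 246016 + 1/(38 + 435) = 246016 + 1/473 = 116365569/473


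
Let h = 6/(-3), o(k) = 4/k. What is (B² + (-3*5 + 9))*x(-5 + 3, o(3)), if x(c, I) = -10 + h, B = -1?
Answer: 60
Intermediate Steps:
h = -2 (h = 6*(-⅓) = -2)
x(c, I) = -12 (x(c, I) = -10 - 2 = -12)
(B² + (-3*5 + 9))*x(-5 + 3, o(3)) = ((-1)² + (-3*5 + 9))*(-12) = (1 + (-15 + 9))*(-12) = (1 - 6)*(-12) = -5*(-12) = 60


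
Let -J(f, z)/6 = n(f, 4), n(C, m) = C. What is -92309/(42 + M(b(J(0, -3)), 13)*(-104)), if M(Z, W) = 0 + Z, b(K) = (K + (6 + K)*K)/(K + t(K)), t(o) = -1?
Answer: -13187/6 ≈ -2197.8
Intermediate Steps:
J(f, z) = -6*f
b(K) = (K + K*(6 + K))/(-1 + K) (b(K) = (K + (6 + K)*K)/(K - 1) = (K + K*(6 + K))/(-1 + K))
M(Z, W) = Z
-92309/(42 + M(b(J(0, -3)), 13)*(-104)) = -92309/(42 + ((-6*0)*(7 - 6*0)/(-1 - 6*0))*(-104)) = -92309/(42 + (0*(7 + 0)/(-1 + 0))*(-104)) = -92309/(42 + (0*7/(-1))*(-104)) = -92309/(42 + (0*(-1)*7)*(-104)) = -92309/(42 + 0*(-104)) = -92309/(42 + 0) = -92309/42 = -92309*1/42 = -13187/6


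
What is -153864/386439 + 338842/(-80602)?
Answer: -23890584961/5191292713 ≈ -4.6021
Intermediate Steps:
-153864/386439 + 338842/(-80602) = -153864*1/386439 + 338842*(-1/80602) = -51288/128813 - 169421/40301 = -23890584961/5191292713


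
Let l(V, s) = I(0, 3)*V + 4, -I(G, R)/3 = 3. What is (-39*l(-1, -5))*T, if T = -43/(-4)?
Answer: -21801/4 ≈ -5450.3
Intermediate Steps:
I(G, R) = -9 (I(G, R) = -3*3 = -9)
T = 43/4 (T = -43*(-¼) = 43/4 ≈ 10.750)
l(V, s) = 4 - 9*V (l(V, s) = -9*V + 4 = 4 - 9*V)
(-39*l(-1, -5))*T = -39*(4 - 9*(-1))*(43/4) = -39*(4 + 9)*(43/4) = -39*13*(43/4) = -507*43/4 = -21801/4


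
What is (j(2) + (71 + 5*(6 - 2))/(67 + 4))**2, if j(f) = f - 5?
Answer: 14884/5041 ≈ 2.9526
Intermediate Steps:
j(f) = -5 + f
(j(2) + (71 + 5*(6 - 2))/(67 + 4))**2 = ((-5 + 2) + (71 + 5*(6 - 2))/(67 + 4))**2 = (-3 + (71 + 5*4)/71)**2 = (-3 + (71 + 20)*(1/71))**2 = (-3 + 91*(1/71))**2 = (-3 + 91/71)**2 = (-122/71)**2 = 14884/5041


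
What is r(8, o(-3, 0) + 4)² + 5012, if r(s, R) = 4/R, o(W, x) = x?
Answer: 5013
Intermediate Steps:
r(8, o(-3, 0) + 4)² + 5012 = (4/(0 + 4))² + 5012 = (4/4)² + 5012 = (4*(¼))² + 5012 = 1² + 5012 = 1 + 5012 = 5013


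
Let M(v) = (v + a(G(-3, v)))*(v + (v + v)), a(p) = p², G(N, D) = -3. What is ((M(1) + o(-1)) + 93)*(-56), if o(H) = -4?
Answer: -6664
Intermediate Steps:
M(v) = 3*v*(9 + v) (M(v) = (v + (-3)²)*(v + (v + v)) = (v + 9)*(v + 2*v) = (9 + v)*(3*v) = 3*v*(9 + v))
((M(1) + o(-1)) + 93)*(-56) = ((3*1*(9 + 1) - 4) + 93)*(-56) = ((3*1*10 - 4) + 93)*(-56) = ((30 - 4) + 93)*(-56) = (26 + 93)*(-56) = 119*(-56) = -6664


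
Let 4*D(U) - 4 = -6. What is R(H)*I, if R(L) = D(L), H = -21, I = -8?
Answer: 4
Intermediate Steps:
D(U) = -½ (D(U) = 1 + (¼)*(-6) = 1 - 3/2 = -½)
R(L) = -½
R(H)*I = -½*(-8) = 4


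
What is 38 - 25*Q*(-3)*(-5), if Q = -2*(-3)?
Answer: -2212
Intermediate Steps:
Q = 6
38 - 25*Q*(-3)*(-5) = 38 - 25*6*(-3)*(-5) = 38 - (-450)*(-5) = 38 - 25*90 = 38 - 2250 = -2212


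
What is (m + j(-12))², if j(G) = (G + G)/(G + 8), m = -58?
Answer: 2704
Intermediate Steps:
j(G) = 2*G/(8 + G) (j(G) = (2*G)/(8 + G) = 2*G/(8 + G))
(m + j(-12))² = (-58 + 2*(-12)/(8 - 12))² = (-58 + 2*(-12)/(-4))² = (-58 + 2*(-12)*(-¼))² = (-58 + 6)² = (-52)² = 2704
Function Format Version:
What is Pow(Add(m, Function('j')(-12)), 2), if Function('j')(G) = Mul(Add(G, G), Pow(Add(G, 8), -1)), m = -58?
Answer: 2704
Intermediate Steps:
Function('j')(G) = Mul(2, G, Pow(Add(8, G), -1)) (Function('j')(G) = Mul(Mul(2, G), Pow(Add(8, G), -1)) = Mul(2, G, Pow(Add(8, G), -1)))
Pow(Add(m, Function('j')(-12)), 2) = Pow(Add(-58, Mul(2, -12, Pow(Add(8, -12), -1))), 2) = Pow(Add(-58, Mul(2, -12, Pow(-4, -1))), 2) = Pow(Add(-58, Mul(2, -12, Rational(-1, 4))), 2) = Pow(Add(-58, 6), 2) = Pow(-52, 2) = 2704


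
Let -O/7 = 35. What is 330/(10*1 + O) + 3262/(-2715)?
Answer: -332504/127605 ≈ -2.6057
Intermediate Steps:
O = -245 (O = -7*35 = -245)
330/(10*1 + O) + 3262/(-2715) = 330/(10*1 - 245) + 3262/(-2715) = 330/(10 - 245) + 3262*(-1/2715) = 330/(-235) - 3262/2715 = 330*(-1/235) - 3262/2715 = -66/47 - 3262/2715 = -332504/127605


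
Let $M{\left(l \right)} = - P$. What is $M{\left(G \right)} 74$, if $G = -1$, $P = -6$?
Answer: $444$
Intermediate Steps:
$M{\left(l \right)} = 6$ ($M{\left(l \right)} = \left(-1\right) \left(-6\right) = 6$)
$M{\left(G \right)} 74 = 6 \cdot 74 = 444$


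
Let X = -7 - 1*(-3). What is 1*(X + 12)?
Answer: 8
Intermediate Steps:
X = -4 (X = -7 + 3 = -4)
1*(X + 12) = 1*(-4 + 12) = 1*8 = 8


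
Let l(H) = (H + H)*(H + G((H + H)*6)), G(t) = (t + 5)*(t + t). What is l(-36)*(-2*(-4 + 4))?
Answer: 0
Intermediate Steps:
G(t) = 2*t*(5 + t) (G(t) = (5 + t)*(2*t) = 2*t*(5 + t))
l(H) = 2*H*(H + 24*H*(5 + 12*H)) (l(H) = (H + H)*(H + 2*((H + H)*6)*(5 + (H + H)*6)) = (2*H)*(H + 2*((2*H)*6)*(5 + (2*H)*6)) = (2*H)*(H + 2*(12*H)*(5 + 12*H)) = (2*H)*(H + 24*H*(5 + 12*H)) = 2*H*(H + 24*H*(5 + 12*H)))
l(-36)*(-2*(-4 + 4)) = ((-36)**2*(242 + 576*(-36)))*(-2*(-4 + 4)) = (1296*(242 - 20736))*(-2*0) = (1296*(-20494))*0 = -26560224*0 = 0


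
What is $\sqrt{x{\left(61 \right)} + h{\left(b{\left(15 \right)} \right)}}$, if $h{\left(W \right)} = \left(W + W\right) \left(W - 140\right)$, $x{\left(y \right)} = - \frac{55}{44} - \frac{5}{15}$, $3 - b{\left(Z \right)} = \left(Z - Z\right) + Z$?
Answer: $\frac{7 \sqrt{2679}}{6} \approx 60.386$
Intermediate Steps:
$b{\left(Z \right)} = 3 - Z$ ($b{\left(Z \right)} = 3 - \left(\left(Z - Z\right) + Z\right) = 3 - \left(0 + Z\right) = 3 - Z$)
$x{\left(y \right)} = - \frac{19}{12}$ ($x{\left(y \right)} = \left(-55\right) \frac{1}{44} - \frac{1}{3} = - \frac{5}{4} - \frac{1}{3} = - \frac{19}{12}$)
$h{\left(W \right)} = 2 W \left(-140 + W\right)$
$\sqrt{x{\left(61 \right)} + h{\left(b{\left(15 \right)} \right)}} = \sqrt{- \frac{19}{12} + 2 \left(3 - 15\right) \left(-140 + \left(3 - 15\right)\right)} = \sqrt{- \frac{19}{12} + 2 \left(-12\right) \left(-140 - 12\right)} = \sqrt{- \frac{19}{12} + 2 \left(-12\right) \left(-152\right)} = \sqrt{- \frac{19}{12} + 3648} = \sqrt{\frac{43757}{12}} = \frac{7 \sqrt{2679}}{6}$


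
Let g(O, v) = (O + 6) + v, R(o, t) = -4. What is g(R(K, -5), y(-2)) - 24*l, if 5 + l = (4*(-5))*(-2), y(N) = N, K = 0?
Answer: -840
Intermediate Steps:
g(O, v) = 6 + O + v (g(O, v) = (6 + O) + v = 6 + O + v)
l = 35 (l = -5 + (4*(-5))*(-2) = -5 - 20*(-2) = -5 + 40 = 35)
g(R(K, -5), y(-2)) - 24*l = (6 - 4 - 2) - 24*35 = 0 - 840 = -840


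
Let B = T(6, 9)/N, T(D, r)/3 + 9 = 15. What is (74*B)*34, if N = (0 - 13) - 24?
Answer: -1224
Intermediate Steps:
T(D, r) = 18 (T(D, r) = -27 + 3*15 = -27 + 45 = 18)
N = -37 (N = -13 - 24 = -37)
B = -18/37 (B = 18/(-37) = 18*(-1/37) = -18/37 ≈ -0.48649)
(74*B)*34 = (74*(-18/37))*34 = -36*34 = -1224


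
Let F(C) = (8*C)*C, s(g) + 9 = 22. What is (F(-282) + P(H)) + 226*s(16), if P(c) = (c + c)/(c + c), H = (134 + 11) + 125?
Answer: 639131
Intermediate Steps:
s(g) = 13 (s(g) = -9 + 22 = 13)
F(C) = 8*C²
H = 270 (H = 145 + 125 = 270)
P(c) = 1 (P(c) = (2*c)/((2*c)) = (2*c)*(1/(2*c)) = 1)
(F(-282) + P(H)) + 226*s(16) = (8*(-282)² + 1) + 226*13 = (8*79524 + 1) + 2938 = (636192 + 1) + 2938 = 636193 + 2938 = 639131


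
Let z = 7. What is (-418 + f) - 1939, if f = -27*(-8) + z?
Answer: -2134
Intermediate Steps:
f = 223 (f = -27*(-8) + 7 = 216 + 7 = 223)
(-418 + f) - 1939 = (-418 + 223) - 1939 = -195 - 1939 = -2134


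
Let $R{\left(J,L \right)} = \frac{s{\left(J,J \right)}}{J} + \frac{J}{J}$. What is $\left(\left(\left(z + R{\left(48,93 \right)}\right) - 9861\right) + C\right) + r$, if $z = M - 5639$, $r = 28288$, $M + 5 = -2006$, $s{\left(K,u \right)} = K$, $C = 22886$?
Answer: $33665$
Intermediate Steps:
$R{\left(J,L \right)} = 2$ ($R{\left(J,L \right)} = \frac{J}{J} + \frac{J}{J} = 1 + 1 = 2$)
$M = -2011$ ($M = -5 - 2006 = -2011$)
$z = -7650$ ($z = -2011 - 5639 = -7650$)
$\left(\left(\left(z + R{\left(48,93 \right)}\right) - 9861\right) + C\right) + r = \left(\left(\left(-7650 + 2\right) - 9861\right) + 22886\right) + 28288 = \left(\left(-7648 - 9861\right) + 22886\right) + 28288 = \left(-17509 + 22886\right) + 28288 = 5377 + 28288 = 33665$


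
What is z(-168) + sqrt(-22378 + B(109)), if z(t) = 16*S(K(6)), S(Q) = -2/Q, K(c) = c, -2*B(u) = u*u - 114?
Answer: -16/3 + I*sqrt(113046)/2 ≈ -5.3333 + 168.11*I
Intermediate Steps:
B(u) = 57 - u**2/2 (B(u) = -(u*u - 114)/2 = -(u**2 - 114)/2 = -(-114 + u**2)/2 = 57 - u**2/2)
z(t) = -16/3 (z(t) = 16*(-2/6) = 16*(-2*1/6) = 16*(-1/3) = -16/3)
z(-168) + sqrt(-22378 + B(109)) = -16/3 + sqrt(-22378 + (57 - 1/2*109**2)) = -16/3 + sqrt(-22378 + (57 - 1/2*11881)) = -16/3 + sqrt(-22378 + (57 - 11881/2)) = -16/3 + sqrt(-22378 - 11767/2) = -16/3 + sqrt(-56523/2) = -16/3 + I*sqrt(113046)/2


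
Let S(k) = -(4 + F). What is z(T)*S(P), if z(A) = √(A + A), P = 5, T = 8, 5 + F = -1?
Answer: 8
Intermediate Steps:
F = -6 (F = -5 - 1 = -6)
S(k) = 2 (S(k) = -(4 - 6) = -1*(-2) = 2)
z(A) = √2*√A (z(A) = √(2*A) = √2*√A)
z(T)*S(P) = (√2*√8)*2 = (√2*(2*√2))*2 = 4*2 = 8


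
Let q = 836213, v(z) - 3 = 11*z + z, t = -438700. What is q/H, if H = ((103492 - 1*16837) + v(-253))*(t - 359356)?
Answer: -119459/9533576976 ≈ -1.2530e-5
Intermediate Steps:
v(z) = 3 + 12*z (v(z) = 3 + (11*z + z) = 3 + 12*z)
H = -66735038832 (H = ((103492 - 1*16837) + (3 + 12*(-253)))*(-438700 - 359356) = ((103492 - 16837) + (3 - 3036))*(-798056) = (86655 - 3033)*(-798056) = 83622*(-798056) = -66735038832)
q/H = 836213/(-66735038832) = 836213*(-1/66735038832) = -119459/9533576976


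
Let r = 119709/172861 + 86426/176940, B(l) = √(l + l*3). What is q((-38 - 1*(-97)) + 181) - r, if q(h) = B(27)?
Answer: -18060497623/15293012670 + 6*√3 ≈ 9.2113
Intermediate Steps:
B(l) = 2*√l (B(l) = √(l + 3*l) = √(4*l) = 2*√l)
r = 18060497623/15293012670 (r = 119709*(1/172861) + 86426*(1/176940) = 119709/172861 + 43213/88470 = 18060497623/15293012670 ≈ 1.1810)
q(h) = 6*√3 (q(h) = 2*√27 = 2*(3*√3) = 6*√3)
q((-38 - 1*(-97)) + 181) - r = 6*√3 - 1*18060497623/15293012670 = 6*√3 - 18060497623/15293012670 = -18060497623/15293012670 + 6*√3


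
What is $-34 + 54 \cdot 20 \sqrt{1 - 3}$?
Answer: $-34 + 1080 i \sqrt{2} \approx -34.0 + 1527.4 i$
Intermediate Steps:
$-34 + 54 \cdot 20 \sqrt{1 - 3} = -34 + 54 \cdot 20 \sqrt{-2} = -34 + 54 \cdot 20 i \sqrt{2} = -34 + 1080 i \sqrt{2}$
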